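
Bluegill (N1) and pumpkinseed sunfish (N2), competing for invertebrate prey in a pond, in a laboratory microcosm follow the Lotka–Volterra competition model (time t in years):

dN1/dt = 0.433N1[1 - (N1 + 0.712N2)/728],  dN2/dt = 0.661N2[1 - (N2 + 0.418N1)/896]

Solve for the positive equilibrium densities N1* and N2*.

Setting both brackets to zero gives the nullclines N1 + 0.712N2 = 728 and 0.418N1 + N2 = 896.
Substituting N2 = 896 - 0.418N1 into the first: N1(1 - 0.712·0.418) = 728 - 0.712·896.
So N1* = 90/0.702 = 128, and then N2* = 896 - 0.418·128 = 842.

N1* ≈ 128, N2* ≈ 842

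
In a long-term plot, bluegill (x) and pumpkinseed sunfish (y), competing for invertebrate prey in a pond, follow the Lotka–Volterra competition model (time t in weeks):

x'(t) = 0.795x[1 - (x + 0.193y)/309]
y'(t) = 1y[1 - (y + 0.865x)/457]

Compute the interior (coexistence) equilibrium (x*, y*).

x* ≈ 265, y* ≈ 228

Setting both brackets to zero gives the nullclines x + 0.193y = 309 and 0.865x + y = 457.
Substituting y = 457 - 0.865x into the first: x(1 - 0.193·0.865) = 309 - 0.193·457.
So x* = 221/0.833 = 265, and then y* = 457 - 0.865·265 = 228.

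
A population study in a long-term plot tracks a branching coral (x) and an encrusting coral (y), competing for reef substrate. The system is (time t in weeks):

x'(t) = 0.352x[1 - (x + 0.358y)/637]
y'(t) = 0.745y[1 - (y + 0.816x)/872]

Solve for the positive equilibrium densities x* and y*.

Setting both brackets to zero gives the nullclines x + 0.358y = 637 and 0.816x + y = 872.
Substituting y = 872 - 0.816x into the first: x(1 - 0.358·0.816) = 637 - 0.358·872.
So x* = 325/0.708 = 459, and then y* = 872 - 0.816·459 = 498.

x* ≈ 459, y* ≈ 498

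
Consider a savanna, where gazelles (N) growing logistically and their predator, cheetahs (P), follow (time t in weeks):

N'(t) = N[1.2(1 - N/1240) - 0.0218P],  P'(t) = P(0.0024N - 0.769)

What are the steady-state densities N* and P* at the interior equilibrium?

From dP/dt = 0 with P > 0: 0.0024N* = 0.769, so N* = 320.
Substitute into dN/dt = 0: 1.2(1 - 320/1240) = 0.0218P*.
The bracket is 0.742, giving P* = 0.89/0.0218 = 40.8.

N* ≈ 320, P* ≈ 40.8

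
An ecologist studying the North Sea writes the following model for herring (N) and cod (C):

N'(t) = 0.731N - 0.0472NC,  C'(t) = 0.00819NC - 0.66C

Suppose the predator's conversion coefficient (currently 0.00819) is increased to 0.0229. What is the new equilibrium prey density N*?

At the interior fixed point, setting dC/dt = 0 with C > 0 fixes N* = (predator death rate)/(NC coefficient) — independent of the other coefficients.
With the change, N* = 0.66/0.0229 = 28.8; it falls from 80.6.

N* ≈ 28.8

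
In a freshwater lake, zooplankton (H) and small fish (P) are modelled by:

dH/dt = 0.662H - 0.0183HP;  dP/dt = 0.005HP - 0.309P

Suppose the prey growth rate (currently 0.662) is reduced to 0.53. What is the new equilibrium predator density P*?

At the interior fixed point, setting dH/dt = 0 with H > 0 fixes P* = (prey growth rate)/(HP coefficient) — independent of the other coefficients.
With the change, P* = 0.53/0.0183 = 29; it falls from 36.2.

P* ≈ 29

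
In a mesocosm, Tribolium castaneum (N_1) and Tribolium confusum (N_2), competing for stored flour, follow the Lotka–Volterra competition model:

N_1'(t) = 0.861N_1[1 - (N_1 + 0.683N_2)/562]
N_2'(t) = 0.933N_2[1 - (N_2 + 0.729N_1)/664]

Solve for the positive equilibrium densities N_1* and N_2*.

Setting both brackets to zero gives the nullclines N_1 + 0.683N_2 = 562 and 0.729N_1 + N_2 = 664.
Substituting N_2 = 664 - 0.729N_1 into the first: N_1(1 - 0.683·0.729) = 562 - 0.683·664.
So N_1* = 108/0.502 = 216, and then N_2* = 664 - 0.729·216 = 506.

N_1* ≈ 216, N_2* ≈ 506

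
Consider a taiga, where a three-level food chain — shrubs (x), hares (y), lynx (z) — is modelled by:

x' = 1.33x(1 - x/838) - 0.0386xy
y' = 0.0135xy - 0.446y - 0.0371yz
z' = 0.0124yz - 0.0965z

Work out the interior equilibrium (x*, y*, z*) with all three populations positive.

From dz/dt = 0: 0.0124y* = 0.0965, so y* = 7.78.
From dx/dt = 0: 1.33(1 - x*/838) = 0.0386·7.78, giving x* = 838·(1 - 0.226) = 649.
From dy/dt = 0: 0.0135·649 - 0.446 = 0.0371z*, so z* = 8.31/0.0371 = 224.

x* ≈ 649, y* ≈ 7.78, z* ≈ 224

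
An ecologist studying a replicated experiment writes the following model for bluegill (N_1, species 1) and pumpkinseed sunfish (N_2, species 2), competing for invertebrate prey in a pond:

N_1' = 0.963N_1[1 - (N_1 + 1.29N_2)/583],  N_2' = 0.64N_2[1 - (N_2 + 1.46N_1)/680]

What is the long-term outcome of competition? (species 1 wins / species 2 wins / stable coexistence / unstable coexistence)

Compare the nullcline intercepts: K1/α12 = 583/1.29 = 452 < K2 = 680; K2/α21 = 680/1.46 = 466 < K1 = 583.
Since both are reversed, neither can invade when rare; the interior point is a saddle.

unstable coexistence (outcome depends on initial conditions)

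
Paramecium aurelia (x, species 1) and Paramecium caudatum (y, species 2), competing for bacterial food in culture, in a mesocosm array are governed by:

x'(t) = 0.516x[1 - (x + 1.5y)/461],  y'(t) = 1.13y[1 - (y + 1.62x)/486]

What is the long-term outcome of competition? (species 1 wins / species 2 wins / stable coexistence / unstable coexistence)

Compare the nullcline intercepts: K1/α12 = 461/1.5 = 307 < K2 = 486; K2/α21 = 486/1.62 = 300 < K1 = 461.
Since both are reversed, neither can invade when rare; the interior point is a saddle.

unstable coexistence (outcome depends on initial conditions)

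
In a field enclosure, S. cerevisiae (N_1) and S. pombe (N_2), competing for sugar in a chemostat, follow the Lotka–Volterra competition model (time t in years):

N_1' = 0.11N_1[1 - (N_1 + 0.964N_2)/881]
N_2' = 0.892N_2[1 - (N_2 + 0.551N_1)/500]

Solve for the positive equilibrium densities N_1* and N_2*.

N_1* ≈ 851, N_2* ≈ 31.1

Setting both brackets to zero gives the nullclines N_1 + 0.964N_2 = 881 and 0.551N_1 + N_2 = 500.
Substituting N_2 = 500 - 0.551N_1 into the first: N_1(1 - 0.964·0.551) = 881 - 0.964·500.
So N_1* = 399/0.469 = 851, and then N_2* = 500 - 0.551·851 = 31.1.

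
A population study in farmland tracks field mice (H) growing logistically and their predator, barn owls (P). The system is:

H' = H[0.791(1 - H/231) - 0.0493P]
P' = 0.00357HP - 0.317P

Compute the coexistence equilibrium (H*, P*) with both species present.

H* ≈ 88.8, P* ≈ 9.88

From dP/dt = 0 with P > 0: 0.00357H* = 0.317, so H* = 88.8.
Substitute into dH/dt = 0: 0.791(1 - 88.8/231) = 0.0493P*.
The bracket is 0.616, giving P* = 0.487/0.0493 = 9.88.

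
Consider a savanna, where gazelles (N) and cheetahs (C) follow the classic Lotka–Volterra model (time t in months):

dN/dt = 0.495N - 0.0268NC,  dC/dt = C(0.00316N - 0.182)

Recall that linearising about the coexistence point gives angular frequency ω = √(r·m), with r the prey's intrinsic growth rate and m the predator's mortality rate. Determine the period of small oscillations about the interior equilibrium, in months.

T ≈ 20.9 months

Here r = 0.495 and m = 0.182, so r·m = 0.0901.
ω = √0.0901 = 0.3 per month, hence T = 2π/ω ≈ 20.9 months.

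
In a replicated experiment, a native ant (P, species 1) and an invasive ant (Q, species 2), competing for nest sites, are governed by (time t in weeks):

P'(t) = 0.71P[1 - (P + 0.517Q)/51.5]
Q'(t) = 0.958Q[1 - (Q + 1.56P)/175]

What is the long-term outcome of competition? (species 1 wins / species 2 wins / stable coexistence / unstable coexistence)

species 2 excludes species 1

Compare the nullcline intercepts: K1/α12 = 51.5/0.517 = 99.6 < K2 = 175; K2/α21 = 175/1.56 = 112 > K1 = 51.5.
Since the inequalities point opposite ways, species 2 can invade but species 1 cannot.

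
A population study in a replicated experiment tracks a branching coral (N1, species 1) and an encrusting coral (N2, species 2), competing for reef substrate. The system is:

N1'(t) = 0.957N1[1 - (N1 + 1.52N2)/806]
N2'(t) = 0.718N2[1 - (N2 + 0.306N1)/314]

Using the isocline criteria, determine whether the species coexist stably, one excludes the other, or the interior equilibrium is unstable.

Compare the nullcline intercepts: K1/α12 = 806/1.52 = 530 > K2 = 314; K2/α21 = 314/0.306 = 1030 > K1 = 806.
Since both inequalities hold, each species can invade when rare, so the interior equilibrium is stable.

stable coexistence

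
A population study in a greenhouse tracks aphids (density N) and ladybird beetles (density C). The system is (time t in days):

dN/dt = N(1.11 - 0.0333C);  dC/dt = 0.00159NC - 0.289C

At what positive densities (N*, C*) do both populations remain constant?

N* ≈ 182, C* ≈ 33.3

Set dC/dt = 0 with C > 0: 0.00159N - 0.289 = 0, so N* = 0.289/0.00159 = 182.
Set dN/dt = 0 with N > 0: 1.11 - 0.0333C = 0, so C* = 1.11/0.0333 = 33.3.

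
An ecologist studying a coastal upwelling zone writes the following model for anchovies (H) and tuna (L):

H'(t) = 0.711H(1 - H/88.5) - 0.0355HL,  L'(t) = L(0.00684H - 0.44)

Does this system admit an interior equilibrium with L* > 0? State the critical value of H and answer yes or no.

Threshold H = 64.3; K > 64.3, so yes, the predator persists.

The predator equation gives dL/dt > 0 only when H > 0.44/0.00684 = 64.3.
Without the predator, H → K = 88.5. Since 88.5 > 64.3, the predator can invade and persist.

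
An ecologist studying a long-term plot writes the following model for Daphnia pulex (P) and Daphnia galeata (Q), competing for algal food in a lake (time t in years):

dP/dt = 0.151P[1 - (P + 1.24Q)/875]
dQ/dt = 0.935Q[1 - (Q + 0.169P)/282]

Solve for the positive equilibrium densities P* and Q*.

Setting both brackets to zero gives the nullclines P + 1.24Q = 875 and 0.169P + Q = 282.
Substituting Q = 282 - 0.169P into the first: P(1 - 1.24·0.169) = 875 - 1.24·282.
So P* = 525/0.79 = 665, and then Q* = 282 - 0.169·665 = 170.

P* ≈ 665, Q* ≈ 170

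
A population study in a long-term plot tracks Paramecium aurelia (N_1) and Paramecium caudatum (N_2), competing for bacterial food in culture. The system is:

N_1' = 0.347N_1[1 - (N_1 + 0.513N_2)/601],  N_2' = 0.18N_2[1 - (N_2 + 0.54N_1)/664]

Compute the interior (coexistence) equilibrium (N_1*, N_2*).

Setting both brackets to zero gives the nullclines N_1 + 0.513N_2 = 601 and 0.54N_1 + N_2 = 664.
Substituting N_2 = 664 - 0.54N_1 into the first: N_1(1 - 0.513·0.54) = 601 - 0.513·664.
So N_1* = 260/0.723 = 360, and then N_2* = 664 - 0.54·360 = 470.

N_1* ≈ 360, N_2* ≈ 470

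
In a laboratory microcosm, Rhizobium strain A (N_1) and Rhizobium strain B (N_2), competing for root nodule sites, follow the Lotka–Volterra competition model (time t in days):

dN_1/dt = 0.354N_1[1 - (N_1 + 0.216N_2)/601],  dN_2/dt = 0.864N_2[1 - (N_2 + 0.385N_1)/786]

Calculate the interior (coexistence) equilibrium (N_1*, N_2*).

N_1* ≈ 470, N_2* ≈ 605

Setting both brackets to zero gives the nullclines N_1 + 0.216N_2 = 601 and 0.385N_1 + N_2 = 786.
Substituting N_2 = 786 - 0.385N_1 into the first: N_1(1 - 0.216·0.385) = 601 - 0.216·786.
So N_1* = 431/0.917 = 470, and then N_2* = 786 - 0.385·470 = 605.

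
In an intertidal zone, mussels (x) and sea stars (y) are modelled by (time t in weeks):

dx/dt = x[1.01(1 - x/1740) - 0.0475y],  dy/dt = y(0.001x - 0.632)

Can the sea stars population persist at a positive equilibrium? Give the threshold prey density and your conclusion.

Threshold x = 632; K > 632, so yes, the predator persists.

The predator equation gives dy/dt > 0 only when x > 0.632/0.001 = 632.
Without the predator, x → K = 1740. Since 1740 > 632, the predator can invade and persist.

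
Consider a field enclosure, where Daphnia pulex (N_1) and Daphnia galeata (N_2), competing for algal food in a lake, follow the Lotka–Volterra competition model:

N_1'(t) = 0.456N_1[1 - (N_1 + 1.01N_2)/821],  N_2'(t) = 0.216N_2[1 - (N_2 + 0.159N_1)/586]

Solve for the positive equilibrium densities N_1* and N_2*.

Setting both brackets to zero gives the nullclines N_1 + 1.01N_2 = 821 and 0.159N_1 + N_2 = 586.
Substituting N_2 = 586 - 0.159N_1 into the first: N_1(1 - 1.01·0.159) = 821 - 1.01·586.
So N_1* = 229/0.839 = 273, and then N_2* = 586 - 0.159·273 = 543.

N_1* ≈ 273, N_2* ≈ 543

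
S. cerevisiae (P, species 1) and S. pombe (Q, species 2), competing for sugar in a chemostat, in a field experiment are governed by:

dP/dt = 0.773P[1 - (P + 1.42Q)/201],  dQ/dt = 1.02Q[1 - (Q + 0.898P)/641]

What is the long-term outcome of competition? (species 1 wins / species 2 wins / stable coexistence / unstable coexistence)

Compare the nullcline intercepts: K1/α12 = 201/1.42 = 142 < K2 = 641; K2/α21 = 641/0.898 = 714 > K1 = 201.
Since the inequalities point opposite ways, species 2 can invade but species 1 cannot.

species 2 excludes species 1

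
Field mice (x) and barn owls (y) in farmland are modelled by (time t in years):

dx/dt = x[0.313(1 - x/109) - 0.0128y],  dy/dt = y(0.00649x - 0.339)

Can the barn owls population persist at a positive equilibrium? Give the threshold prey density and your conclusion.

Threshold x = 52.2; K > 52.2, so yes, the predator persists.

The predator equation gives dy/dt > 0 only when x > 0.339/0.00649 = 52.2.
Without the predator, x → K = 109. Since 109 > 52.2, the predator can invade and persist.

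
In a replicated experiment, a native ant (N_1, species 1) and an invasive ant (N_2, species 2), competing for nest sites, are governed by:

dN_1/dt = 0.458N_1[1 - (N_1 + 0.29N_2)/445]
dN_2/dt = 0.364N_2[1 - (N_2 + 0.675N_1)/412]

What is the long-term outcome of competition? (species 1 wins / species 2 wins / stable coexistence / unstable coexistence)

stable coexistence

Compare the nullcline intercepts: K1/α12 = 445/0.29 = 1530 > K2 = 412; K2/α21 = 412/0.675 = 610 > K1 = 445.
Since both inequalities hold, each species can invade when rare, so the interior equilibrium is stable.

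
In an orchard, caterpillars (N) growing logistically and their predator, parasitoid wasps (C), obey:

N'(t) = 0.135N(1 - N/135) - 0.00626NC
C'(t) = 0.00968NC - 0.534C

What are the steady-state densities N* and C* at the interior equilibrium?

N* ≈ 55.2, C* ≈ 12.8

From dC/dt = 0 with C > 0: 0.00968N* = 0.534, so N* = 55.2.
Substitute into dN/dt = 0: 0.135(1 - 55.2/135) = 0.00626C*.
The bracket is 0.591, giving C* = 0.0798/0.00626 = 12.8.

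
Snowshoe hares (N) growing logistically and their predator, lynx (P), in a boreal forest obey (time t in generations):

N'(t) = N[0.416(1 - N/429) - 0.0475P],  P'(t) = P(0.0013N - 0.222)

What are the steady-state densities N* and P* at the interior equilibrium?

From dP/dt = 0 with P > 0: 0.0013N* = 0.222, so N* = 171.
Substitute into dN/dt = 0: 0.416(1 - 171/429) = 0.0475P*.
The bracket is 0.602, giving P* = 0.25/0.0475 = 5.27.

N* ≈ 171, P* ≈ 5.27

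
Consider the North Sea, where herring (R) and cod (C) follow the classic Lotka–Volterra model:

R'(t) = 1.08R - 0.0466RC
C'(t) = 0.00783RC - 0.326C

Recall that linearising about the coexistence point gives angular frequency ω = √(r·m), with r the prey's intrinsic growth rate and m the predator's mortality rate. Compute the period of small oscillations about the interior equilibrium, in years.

Here r = 1.08 and m = 0.326, so r·m = 0.352.
ω = √0.352 = 0.593 per year, hence T = 2π/ω ≈ 10.6 years.

T ≈ 10.6 years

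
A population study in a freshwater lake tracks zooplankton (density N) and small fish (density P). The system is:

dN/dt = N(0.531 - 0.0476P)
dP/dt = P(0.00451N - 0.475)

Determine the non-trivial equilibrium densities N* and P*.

Set dP/dt = 0 with P > 0: 0.00451N - 0.475 = 0, so N* = 0.475/0.00451 = 105.
Set dN/dt = 0 with N > 0: 0.531 - 0.0476P = 0, so P* = 0.531/0.0476 = 11.2.

N* ≈ 105, P* ≈ 11.2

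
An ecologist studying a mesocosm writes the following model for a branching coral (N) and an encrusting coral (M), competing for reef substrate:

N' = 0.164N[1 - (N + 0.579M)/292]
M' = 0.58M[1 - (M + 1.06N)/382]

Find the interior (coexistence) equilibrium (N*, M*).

Setting both brackets to zero gives the nullclines N + 0.579M = 292 and 1.06N + M = 382.
Substituting M = 382 - 1.06N into the first: N(1 - 0.579·1.06) = 292 - 0.579·382.
So N* = 70.8/0.386 = 183, and then M* = 382 - 1.06·183 = 188.

N* ≈ 183, M* ≈ 188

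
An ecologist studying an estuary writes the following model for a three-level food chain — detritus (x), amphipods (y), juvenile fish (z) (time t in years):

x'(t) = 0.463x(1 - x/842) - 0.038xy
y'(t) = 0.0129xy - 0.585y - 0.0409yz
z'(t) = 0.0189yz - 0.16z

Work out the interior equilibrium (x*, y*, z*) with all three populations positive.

x* ≈ 257, y* ≈ 8.47, z* ≈ 66.7

From dz/dt = 0: 0.0189y* = 0.16, so y* = 8.47.
From dx/dt = 0: 0.463(1 - x*/842) = 0.038·8.47, giving x* = 842·(1 - 0.695) = 257.
From dy/dt = 0: 0.0129·257 - 0.585 = 0.0409z*, so z* = 2.73/0.0409 = 66.7.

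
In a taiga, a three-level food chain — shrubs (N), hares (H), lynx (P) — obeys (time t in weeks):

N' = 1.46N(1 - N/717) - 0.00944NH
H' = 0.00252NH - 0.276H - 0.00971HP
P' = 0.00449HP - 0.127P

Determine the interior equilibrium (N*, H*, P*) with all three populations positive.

From dP/dt = 0: 0.00449H* = 0.127, so H* = 28.3.
From dN/dt = 0: 1.46(1 - N*/717) = 0.00944·28.3, giving N* = 717·(1 - 0.183) = 586.
From dH/dt = 0: 0.00252·586 - 0.276 = 0.00971P*, so P* = 1.2/0.00971 = 124.

N* ≈ 586, H* ≈ 28.3, P* ≈ 124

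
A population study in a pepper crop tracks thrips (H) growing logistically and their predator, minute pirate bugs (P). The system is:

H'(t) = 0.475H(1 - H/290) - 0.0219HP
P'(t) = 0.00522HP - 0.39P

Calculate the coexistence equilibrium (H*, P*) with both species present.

From dP/dt = 0 with P > 0: 0.00522H* = 0.39, so H* = 74.7.
Substitute into dH/dt = 0: 0.475(1 - 74.7/290) = 0.0219P*.
The bracket is 0.742, giving P* = 0.353/0.0219 = 16.1.

H* ≈ 74.7, P* ≈ 16.1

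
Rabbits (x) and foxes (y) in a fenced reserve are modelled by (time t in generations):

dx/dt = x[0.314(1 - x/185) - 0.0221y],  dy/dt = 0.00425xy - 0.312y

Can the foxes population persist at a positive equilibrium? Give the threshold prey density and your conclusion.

The predator equation gives dy/dt > 0 only when x > 0.312/0.00425 = 73.4.
Without the predator, x → K = 185. Since 185 > 73.4, the predator can invade and persist.

Threshold x = 73.4; K > 73.4, so yes, the predator persists.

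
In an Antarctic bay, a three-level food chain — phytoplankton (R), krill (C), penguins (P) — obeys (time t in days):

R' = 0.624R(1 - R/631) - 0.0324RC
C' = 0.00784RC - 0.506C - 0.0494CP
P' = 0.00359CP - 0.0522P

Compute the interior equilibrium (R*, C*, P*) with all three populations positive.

R* ≈ 155, C* ≈ 14.5, P* ≈ 14.3

From dP/dt = 0: 0.00359C* = 0.0522, so C* = 14.5.
From dR/dt = 0: 0.624(1 - R*/631) = 0.0324·14.5, giving R* = 631·(1 - 0.755) = 155.
From dC/dt = 0: 0.00784·155 - 0.506 = 0.0494P*, so P* = 0.706/0.0494 = 14.3.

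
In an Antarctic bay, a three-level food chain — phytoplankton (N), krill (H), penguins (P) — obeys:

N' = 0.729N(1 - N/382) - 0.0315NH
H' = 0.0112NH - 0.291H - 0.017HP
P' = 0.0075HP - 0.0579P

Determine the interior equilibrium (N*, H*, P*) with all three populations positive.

From dP/dt = 0: 0.0075H* = 0.0579, so H* = 7.72.
From dN/dt = 0: 0.729(1 - N*/382) = 0.0315·7.72, giving N* = 382·(1 - 0.334) = 255.
From dH/dt = 0: 0.0112·255 - 0.291 = 0.017P*, so P* = 2.56/0.017 = 151.

N* ≈ 255, H* ≈ 7.72, P* ≈ 151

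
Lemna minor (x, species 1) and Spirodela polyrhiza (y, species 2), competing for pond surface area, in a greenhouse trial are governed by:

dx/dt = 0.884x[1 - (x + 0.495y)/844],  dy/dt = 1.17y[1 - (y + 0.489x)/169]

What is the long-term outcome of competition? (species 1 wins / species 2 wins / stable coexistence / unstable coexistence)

species 1 excludes species 2

Compare the nullcline intercepts: K1/α12 = 844/0.495 = 1710 > K2 = 169; K2/α21 = 169/0.489 = 346 < K1 = 844.
Since the inequalities point opposite ways, species 1 can invade but species 2 cannot.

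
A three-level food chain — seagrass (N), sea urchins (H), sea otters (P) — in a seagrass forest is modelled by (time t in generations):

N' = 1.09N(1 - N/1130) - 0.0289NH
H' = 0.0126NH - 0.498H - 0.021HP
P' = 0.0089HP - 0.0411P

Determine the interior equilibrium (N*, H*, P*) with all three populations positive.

N* ≈ 992, H* ≈ 4.62, P* ≈ 571

From dP/dt = 0: 0.0089H* = 0.0411, so H* = 4.62.
From dN/dt = 0: 1.09(1 - N*/1130) = 0.0289·4.62, giving N* = 1130·(1 - 0.122) = 992.
From dH/dt = 0: 0.0126·992 - 0.498 = 0.021P*, so P* = 12/0.021 = 571.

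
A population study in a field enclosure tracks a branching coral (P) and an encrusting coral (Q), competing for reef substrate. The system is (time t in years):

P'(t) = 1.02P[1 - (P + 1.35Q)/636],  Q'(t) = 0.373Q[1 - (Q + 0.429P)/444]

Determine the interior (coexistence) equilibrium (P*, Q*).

P* ≈ 87, Q* ≈ 407

Setting both brackets to zero gives the nullclines P + 1.35Q = 636 and 0.429P + Q = 444.
Substituting Q = 444 - 0.429P into the first: P(1 - 1.35·0.429) = 636 - 1.35·444.
So P* = 36.6/0.421 = 87, and then Q* = 444 - 0.429·87 = 407.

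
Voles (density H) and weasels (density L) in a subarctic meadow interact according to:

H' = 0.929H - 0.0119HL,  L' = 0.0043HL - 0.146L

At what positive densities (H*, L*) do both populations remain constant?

H* ≈ 34, L* ≈ 78.1

Set dL/dt = 0 with L > 0: 0.0043H - 0.146 = 0, so H* = 0.146/0.0043 = 34.
Set dH/dt = 0 with H > 0: 0.929 - 0.0119L = 0, so L* = 0.929/0.0119 = 78.1.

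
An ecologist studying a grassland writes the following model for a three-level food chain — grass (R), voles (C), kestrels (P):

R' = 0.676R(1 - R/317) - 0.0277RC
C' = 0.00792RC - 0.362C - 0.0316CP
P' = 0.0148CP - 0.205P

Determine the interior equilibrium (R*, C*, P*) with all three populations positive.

From dP/dt = 0: 0.0148C* = 0.205, so C* = 13.9.
From dR/dt = 0: 0.676(1 - R*/317) = 0.0277·13.9, giving R* = 317·(1 - 0.568) = 137.
From dC/dt = 0: 0.00792·137 - 0.362 = 0.0316P*, so P* = 0.724/0.0316 = 22.9.

R* ≈ 137, C* ≈ 13.9, P* ≈ 22.9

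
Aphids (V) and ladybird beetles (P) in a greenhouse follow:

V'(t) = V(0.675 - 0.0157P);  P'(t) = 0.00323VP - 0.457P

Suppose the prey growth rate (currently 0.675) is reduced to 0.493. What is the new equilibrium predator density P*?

At the interior fixed point, setting dV/dt = 0 with V > 0 fixes P* = (prey growth rate)/(VP coefficient) — independent of the other coefficients.
With the change, P* = 0.493/0.0157 = 31.4; it falls from 43.

P* ≈ 31.4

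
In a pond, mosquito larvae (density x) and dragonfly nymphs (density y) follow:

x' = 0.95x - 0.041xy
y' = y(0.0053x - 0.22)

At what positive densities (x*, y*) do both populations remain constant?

x* ≈ 41.5, y* ≈ 23.2

Set dy/dt = 0 with y > 0: 0.0053x - 0.22 = 0, so x* = 0.22/0.0053 = 41.5.
Set dx/dt = 0 with x > 0: 0.95 - 0.041y = 0, so y* = 0.95/0.041 = 23.2.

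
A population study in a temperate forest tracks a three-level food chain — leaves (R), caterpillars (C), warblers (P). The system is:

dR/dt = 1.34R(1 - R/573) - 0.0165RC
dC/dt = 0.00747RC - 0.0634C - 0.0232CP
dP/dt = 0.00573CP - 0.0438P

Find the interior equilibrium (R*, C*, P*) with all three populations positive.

R* ≈ 519, C* ≈ 7.64, P* ≈ 164

From dP/dt = 0: 0.00573C* = 0.0438, so C* = 7.64.
From dR/dt = 0: 1.34(1 - R*/573) = 0.0165·7.64, giving R* = 573·(1 - 0.0941) = 519.
From dC/dt = 0: 0.00747·519 - 0.0634 = 0.0232P*, so P* = 3.81/0.0232 = 164.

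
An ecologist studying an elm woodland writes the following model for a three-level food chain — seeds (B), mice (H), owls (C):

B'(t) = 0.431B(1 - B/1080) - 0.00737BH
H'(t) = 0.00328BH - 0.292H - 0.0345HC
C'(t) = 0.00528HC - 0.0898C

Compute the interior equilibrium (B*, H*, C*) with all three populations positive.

From dC/dt = 0: 0.00528H* = 0.0898, so H* = 17.
From dB/dt = 0: 0.431(1 - B*/1080) = 0.00737·17, giving B* = 1080·(1 - 0.291) = 766.
From dH/dt = 0: 0.00328·766 - 0.292 = 0.0345C*, so C* = 2.22/0.0345 = 64.4.

B* ≈ 766, H* ≈ 17, C* ≈ 64.4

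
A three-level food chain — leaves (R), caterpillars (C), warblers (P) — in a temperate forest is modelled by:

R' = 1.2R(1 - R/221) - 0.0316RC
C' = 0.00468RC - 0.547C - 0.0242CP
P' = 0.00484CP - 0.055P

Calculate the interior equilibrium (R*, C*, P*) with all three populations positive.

R* ≈ 155, C* ≈ 11.4, P* ≈ 7.35

From dP/dt = 0: 0.00484C* = 0.055, so C* = 11.4.
From dR/dt = 0: 1.2(1 - R*/221) = 0.0316·11.4, giving R* = 221·(1 - 0.299) = 155.
From dC/dt = 0: 0.00468·155 - 0.547 = 0.0242P*, so P* = 0.178/0.0242 = 7.35.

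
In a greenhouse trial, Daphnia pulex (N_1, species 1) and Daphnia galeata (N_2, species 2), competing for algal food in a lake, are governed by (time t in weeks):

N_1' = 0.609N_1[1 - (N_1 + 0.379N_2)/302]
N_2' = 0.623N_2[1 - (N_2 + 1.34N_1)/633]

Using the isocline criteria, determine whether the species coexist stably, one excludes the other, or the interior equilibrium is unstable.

Compare the nullcline intercepts: K1/α12 = 302/0.379 = 797 > K2 = 633; K2/α21 = 633/1.34 = 472 > K1 = 302.
Since both inequalities hold, each species can invade when rare, so the interior equilibrium is stable.

stable coexistence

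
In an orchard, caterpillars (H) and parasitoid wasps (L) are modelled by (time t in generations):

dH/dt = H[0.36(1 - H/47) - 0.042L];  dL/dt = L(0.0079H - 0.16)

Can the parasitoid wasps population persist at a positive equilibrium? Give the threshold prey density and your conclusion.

Threshold H = 20.3; K > 20.3, so yes, the predator persists.

The predator equation gives dL/dt > 0 only when H > 0.16/0.0079 = 20.3.
Without the predator, H → K = 47. Since 47 > 20.3, the predator can invade and persist.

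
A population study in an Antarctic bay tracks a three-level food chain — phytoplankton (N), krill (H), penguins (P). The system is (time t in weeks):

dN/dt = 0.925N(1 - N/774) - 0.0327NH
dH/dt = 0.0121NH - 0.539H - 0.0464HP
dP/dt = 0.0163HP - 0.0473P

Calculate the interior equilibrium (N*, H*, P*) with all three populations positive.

N* ≈ 695, H* ≈ 2.9, P* ≈ 170

From dP/dt = 0: 0.0163H* = 0.0473, so H* = 2.9.
From dN/dt = 0: 0.925(1 - N*/774) = 0.0327·2.9, giving N* = 774·(1 - 0.103) = 695.
From dH/dt = 0: 0.0121·695 - 0.539 = 0.0464P*, so P* = 7.87/0.0464 = 170.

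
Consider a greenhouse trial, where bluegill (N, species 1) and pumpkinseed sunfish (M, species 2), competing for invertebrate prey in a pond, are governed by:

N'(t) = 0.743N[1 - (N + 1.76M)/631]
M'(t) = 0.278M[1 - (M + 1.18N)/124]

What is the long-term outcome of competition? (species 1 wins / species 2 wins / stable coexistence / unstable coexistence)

Compare the nullcline intercepts: K1/α12 = 631/1.76 = 359 > K2 = 124; K2/α21 = 124/1.18 = 105 < K1 = 631.
Since the inequalities point opposite ways, species 1 can invade but species 2 cannot.

species 1 excludes species 2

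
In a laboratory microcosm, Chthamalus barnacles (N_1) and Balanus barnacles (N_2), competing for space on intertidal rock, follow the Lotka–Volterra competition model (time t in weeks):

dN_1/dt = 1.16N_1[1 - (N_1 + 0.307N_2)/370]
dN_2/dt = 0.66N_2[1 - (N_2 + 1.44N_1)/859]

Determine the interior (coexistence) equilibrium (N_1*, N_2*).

N_1* ≈ 191, N_2* ≈ 585

Setting both brackets to zero gives the nullclines N_1 + 0.307N_2 = 370 and 1.44N_1 + N_2 = 859.
Substituting N_2 = 859 - 1.44N_1 into the first: N_1(1 - 0.307·1.44) = 370 - 0.307·859.
So N_1* = 106/0.558 = 191, and then N_2* = 859 - 1.44·191 = 585.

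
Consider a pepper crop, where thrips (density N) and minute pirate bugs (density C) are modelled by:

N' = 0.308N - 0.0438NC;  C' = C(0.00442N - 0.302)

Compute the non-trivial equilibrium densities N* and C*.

Set dC/dt = 0 with C > 0: 0.00442N - 0.302 = 0, so N* = 0.302/0.00442 = 68.3.
Set dN/dt = 0 with N > 0: 0.308 - 0.0438C = 0, so C* = 0.308/0.0438 = 7.03.

N* ≈ 68.3, C* ≈ 7.03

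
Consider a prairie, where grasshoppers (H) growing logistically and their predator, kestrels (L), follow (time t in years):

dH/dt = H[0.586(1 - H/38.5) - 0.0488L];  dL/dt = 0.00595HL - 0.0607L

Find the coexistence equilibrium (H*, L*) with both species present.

From dL/dt = 0 with L > 0: 0.00595H* = 0.0607, so H* = 10.2.
Substitute into dH/dt = 0: 0.586(1 - 10.2/38.5) = 0.0488L*.
The bracket is 0.735, giving L* = 0.431/0.0488 = 8.83.

H* ≈ 10.2, L* ≈ 8.83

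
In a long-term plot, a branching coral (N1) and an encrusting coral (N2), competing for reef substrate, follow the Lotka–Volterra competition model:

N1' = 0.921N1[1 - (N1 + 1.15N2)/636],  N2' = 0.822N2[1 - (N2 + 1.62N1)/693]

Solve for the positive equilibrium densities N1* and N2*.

N1* ≈ 187, N2* ≈ 391

Setting both brackets to zero gives the nullclines N1 + 1.15N2 = 636 and 1.62N1 + N2 = 693.
Substituting N2 = 693 - 1.62N1 into the first: N1(1 - 1.15·1.62) = 636 - 1.15·693.
So N1* = -161/-0.863 = 187, and then N2* = 693 - 1.62·187 = 391.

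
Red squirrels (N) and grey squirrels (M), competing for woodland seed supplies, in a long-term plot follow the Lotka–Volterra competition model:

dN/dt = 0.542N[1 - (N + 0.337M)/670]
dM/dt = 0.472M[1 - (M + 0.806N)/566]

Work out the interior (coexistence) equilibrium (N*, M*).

N* ≈ 658, M* ≈ 35.7

Setting both brackets to zero gives the nullclines N + 0.337M = 670 and 0.806N + M = 566.
Substituting M = 566 - 0.806N into the first: N(1 - 0.337·0.806) = 670 - 0.337·566.
So N* = 479/0.728 = 658, and then M* = 566 - 0.806·658 = 35.7.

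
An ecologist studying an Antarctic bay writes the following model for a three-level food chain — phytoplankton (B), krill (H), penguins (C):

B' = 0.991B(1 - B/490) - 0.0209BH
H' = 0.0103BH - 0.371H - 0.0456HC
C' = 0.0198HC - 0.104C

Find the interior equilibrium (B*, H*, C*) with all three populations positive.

B* ≈ 436, H* ≈ 5.25, C* ≈ 90.3

From dC/dt = 0: 0.0198H* = 0.104, so H* = 5.25.
From dB/dt = 0: 0.991(1 - B*/490) = 0.0209·5.25, giving B* = 490·(1 - 0.111) = 436.
From dH/dt = 0: 0.0103·436 - 0.371 = 0.0456C*, so C* = 4.12/0.0456 = 90.3.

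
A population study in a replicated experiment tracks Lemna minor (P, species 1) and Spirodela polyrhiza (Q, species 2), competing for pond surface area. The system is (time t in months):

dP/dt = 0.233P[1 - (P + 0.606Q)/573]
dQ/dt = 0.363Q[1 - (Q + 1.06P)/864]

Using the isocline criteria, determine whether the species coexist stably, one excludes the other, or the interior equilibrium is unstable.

Compare the nullcline intercepts: K1/α12 = 573/0.606 = 946 > K2 = 864; K2/α21 = 864/1.06 = 815 > K1 = 573.
Since both inequalities hold, each species can invade when rare, so the interior equilibrium is stable.

stable coexistence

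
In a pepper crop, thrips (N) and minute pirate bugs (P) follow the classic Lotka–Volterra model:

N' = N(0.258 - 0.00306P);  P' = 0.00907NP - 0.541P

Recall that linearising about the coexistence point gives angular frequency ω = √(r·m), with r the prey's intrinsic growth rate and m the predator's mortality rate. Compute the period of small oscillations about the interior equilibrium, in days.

Here r = 0.258 and m = 0.541, so r·m = 0.14.
ω = √0.14 = 0.374 per day, hence T = 2π/ω ≈ 16.8 days.

T ≈ 16.8 days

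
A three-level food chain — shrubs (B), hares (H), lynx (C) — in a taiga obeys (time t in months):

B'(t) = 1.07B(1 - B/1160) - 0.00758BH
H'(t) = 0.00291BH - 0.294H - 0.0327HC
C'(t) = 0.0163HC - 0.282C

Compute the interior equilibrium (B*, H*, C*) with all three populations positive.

B* ≈ 1020, H* ≈ 17.3, C* ≈ 81.6

From dC/dt = 0: 0.0163H* = 0.282, so H* = 17.3.
From dB/dt = 0: 1.07(1 - B*/1160) = 0.00758·17.3, giving B* = 1160·(1 - 0.123) = 1020.
From dH/dt = 0: 0.00291·1020 - 0.294 = 0.0327C*, so C* = 2.67/0.0327 = 81.6.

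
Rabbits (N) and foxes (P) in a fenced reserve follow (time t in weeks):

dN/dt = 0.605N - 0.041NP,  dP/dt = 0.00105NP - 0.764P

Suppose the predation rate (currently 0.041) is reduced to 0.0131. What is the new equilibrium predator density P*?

P* ≈ 46.2

At the interior fixed point, setting dN/dt = 0 with N > 0 fixes P* = (prey growth rate)/(NP coefficient) — independent of the other coefficients.
With the change, P* = 0.605/0.0131 = 46.2; it rises from 14.8.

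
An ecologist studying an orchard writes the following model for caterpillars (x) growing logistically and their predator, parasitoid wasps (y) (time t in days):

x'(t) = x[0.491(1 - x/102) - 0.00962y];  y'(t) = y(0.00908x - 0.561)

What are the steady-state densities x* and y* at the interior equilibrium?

From dy/dt = 0 with y > 0: 0.00908x* = 0.561, so x* = 61.8.
Substitute into dx/dt = 0: 0.491(1 - 61.8/102) = 0.00962y*.
The bracket is 0.394, giving y* = 0.194/0.00962 = 20.1.

x* ≈ 61.8, y* ≈ 20.1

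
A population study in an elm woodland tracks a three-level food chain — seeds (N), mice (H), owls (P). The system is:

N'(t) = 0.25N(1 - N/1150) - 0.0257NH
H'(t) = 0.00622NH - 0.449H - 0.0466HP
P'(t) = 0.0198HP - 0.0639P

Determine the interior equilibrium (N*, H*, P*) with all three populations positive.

From dP/dt = 0: 0.0198H* = 0.0639, so H* = 3.23.
From dN/dt = 0: 0.25(1 - N*/1150) = 0.0257·3.23, giving N* = 1150·(1 - 0.332) = 768.
From dH/dt = 0: 0.00622·768 - 0.449 = 0.0466P*, so P* = 4.33/0.0466 = 92.9.

N* ≈ 768, H* ≈ 3.23, P* ≈ 92.9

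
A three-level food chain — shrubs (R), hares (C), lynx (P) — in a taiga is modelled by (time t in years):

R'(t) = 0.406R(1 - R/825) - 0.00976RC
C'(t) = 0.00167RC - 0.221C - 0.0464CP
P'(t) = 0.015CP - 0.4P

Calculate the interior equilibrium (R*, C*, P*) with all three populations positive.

From dP/dt = 0: 0.015C* = 0.4, so C* = 26.7.
From dR/dt = 0: 0.406(1 - R*/825) = 0.00976·26.7, giving R* = 825·(1 - 0.641) = 296.
From dC/dt = 0: 0.00167·296 - 0.221 = 0.0464P*, so P* = 0.274/0.0464 = 5.9.

R* ≈ 296, C* ≈ 26.7, P* ≈ 5.9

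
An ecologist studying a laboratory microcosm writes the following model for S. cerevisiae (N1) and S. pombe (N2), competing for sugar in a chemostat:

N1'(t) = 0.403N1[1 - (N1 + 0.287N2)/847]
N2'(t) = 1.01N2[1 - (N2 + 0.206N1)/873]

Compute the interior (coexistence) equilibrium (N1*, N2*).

Setting both brackets to zero gives the nullclines N1 + 0.287N2 = 847 and 0.206N1 + N2 = 873.
Substituting N2 = 873 - 0.206N1 into the first: N1(1 - 0.287·0.206) = 847 - 0.287·873.
So N1* = 596/0.941 = 634, and then N2* = 873 - 0.206·634 = 742.

N1* ≈ 634, N2* ≈ 742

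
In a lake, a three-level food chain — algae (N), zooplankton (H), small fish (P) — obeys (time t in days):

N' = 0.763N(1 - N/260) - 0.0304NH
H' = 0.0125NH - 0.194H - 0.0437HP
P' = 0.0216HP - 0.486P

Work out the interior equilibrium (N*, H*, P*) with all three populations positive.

N* ≈ 26.9, H* ≈ 22.5, P* ≈ 3.26

From dP/dt = 0: 0.0216H* = 0.486, so H* = 22.5.
From dN/dt = 0: 0.763(1 - N*/260) = 0.0304·22.5, giving N* = 260·(1 - 0.896) = 26.9.
From dH/dt = 0: 0.0125·26.9 - 0.194 = 0.0437P*, so P* = 0.143/0.0437 = 3.26.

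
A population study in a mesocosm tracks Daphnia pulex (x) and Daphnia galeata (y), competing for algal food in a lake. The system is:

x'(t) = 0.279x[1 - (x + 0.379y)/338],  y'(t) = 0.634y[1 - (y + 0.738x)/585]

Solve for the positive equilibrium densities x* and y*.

x* ≈ 161, y* ≈ 466

Setting both brackets to zero gives the nullclines x + 0.379y = 338 and 0.738x + y = 585.
Substituting y = 585 - 0.738x into the first: x(1 - 0.379·0.738) = 338 - 0.379·585.
So x* = 116/0.72 = 161, and then y* = 585 - 0.738·161 = 466.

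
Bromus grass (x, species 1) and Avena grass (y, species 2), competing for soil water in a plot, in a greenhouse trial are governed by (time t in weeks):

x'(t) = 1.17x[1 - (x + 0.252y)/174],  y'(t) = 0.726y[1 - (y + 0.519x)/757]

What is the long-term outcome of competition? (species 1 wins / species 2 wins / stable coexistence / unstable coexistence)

species 2 excludes species 1

Compare the nullcline intercepts: K1/α12 = 174/0.252 = 690 < K2 = 757; K2/α21 = 757/0.519 = 1460 > K1 = 174.
Since the inequalities point opposite ways, species 2 can invade but species 1 cannot.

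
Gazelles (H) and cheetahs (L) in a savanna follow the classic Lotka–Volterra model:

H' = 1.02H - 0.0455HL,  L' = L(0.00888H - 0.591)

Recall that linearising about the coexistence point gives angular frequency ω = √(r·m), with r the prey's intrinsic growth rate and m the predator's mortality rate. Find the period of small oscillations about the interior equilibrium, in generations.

Here r = 1.02 and m = 0.591, so r·m = 0.603.
ω = √0.603 = 0.776 per generation, hence T = 2π/ω ≈ 8.09 generations.

T ≈ 8.09 generations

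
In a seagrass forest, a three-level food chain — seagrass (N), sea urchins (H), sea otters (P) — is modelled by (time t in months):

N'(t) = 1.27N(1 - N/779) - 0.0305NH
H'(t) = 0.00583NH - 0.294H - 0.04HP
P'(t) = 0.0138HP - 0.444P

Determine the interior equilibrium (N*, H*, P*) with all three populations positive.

N* ≈ 177, H* ≈ 32.2, P* ≈ 18.5

From dP/dt = 0: 0.0138H* = 0.444, so H* = 32.2.
From dN/dt = 0: 1.27(1 - N*/779) = 0.0305·32.2, giving N* = 779·(1 - 0.773) = 177.
From dH/dt = 0: 0.00583·177 - 0.294 = 0.04P*, so P* = 0.738/0.04 = 18.5.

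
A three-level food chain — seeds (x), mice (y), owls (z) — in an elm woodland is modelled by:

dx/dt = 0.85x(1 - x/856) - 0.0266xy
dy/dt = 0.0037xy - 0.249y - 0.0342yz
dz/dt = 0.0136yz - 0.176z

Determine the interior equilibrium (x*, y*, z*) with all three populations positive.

x* ≈ 509, y* ≈ 12.9, z* ≈ 47.8

From dz/dt = 0: 0.0136y* = 0.176, so y* = 12.9.
From dx/dt = 0: 0.85(1 - x*/856) = 0.0266·12.9, giving x* = 856·(1 - 0.405) = 509.
From dy/dt = 0: 0.0037·509 - 0.249 = 0.0342z*, so z* = 1.64/0.0342 = 47.8.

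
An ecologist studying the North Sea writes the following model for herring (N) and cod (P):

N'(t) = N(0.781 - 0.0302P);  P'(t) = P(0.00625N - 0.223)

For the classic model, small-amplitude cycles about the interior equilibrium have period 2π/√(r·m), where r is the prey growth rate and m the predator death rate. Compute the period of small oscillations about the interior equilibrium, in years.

T ≈ 15.1 years

Here r = 0.781 and m = 0.223, so r·m = 0.174.
ω = √0.174 = 0.417 per year, hence T = 2π/ω ≈ 15.1 years.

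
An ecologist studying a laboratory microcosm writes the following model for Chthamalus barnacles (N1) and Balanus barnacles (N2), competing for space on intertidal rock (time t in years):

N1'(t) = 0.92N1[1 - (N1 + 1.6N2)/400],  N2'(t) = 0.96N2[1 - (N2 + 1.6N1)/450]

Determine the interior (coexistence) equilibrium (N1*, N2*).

N1* ≈ 205, N2* ≈ 122

Setting both brackets to zero gives the nullclines N1 + 1.6N2 = 400 and 1.6N1 + N2 = 450.
Substituting N2 = 450 - 1.6N1 into the first: N1(1 - 1.6·1.6) = 400 - 1.6·450.
So N1* = -320/-1.56 = 205, and then N2* = 450 - 1.6·205 = 122.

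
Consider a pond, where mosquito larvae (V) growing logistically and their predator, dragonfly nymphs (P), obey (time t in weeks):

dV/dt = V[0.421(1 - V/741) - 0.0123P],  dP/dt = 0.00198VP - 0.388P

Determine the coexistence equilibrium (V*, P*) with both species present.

From dP/dt = 0 with P > 0: 0.00198V* = 0.388, so V* = 196.
Substitute into dV/dt = 0: 0.421(1 - 196/741) = 0.0123P*.
The bracket is 0.736, giving P* = 0.31/0.0123 = 25.2.

V* ≈ 196, P* ≈ 25.2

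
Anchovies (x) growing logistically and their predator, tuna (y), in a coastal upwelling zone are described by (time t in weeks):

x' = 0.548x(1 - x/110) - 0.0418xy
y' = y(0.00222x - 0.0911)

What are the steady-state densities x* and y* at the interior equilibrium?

From dy/dt = 0 with y > 0: 0.00222x* = 0.0911, so x* = 41.
Substitute into dx/dt = 0: 0.548(1 - 41/110) = 0.0418y*.
The bracket is 0.627, giving y* = 0.344/0.0418 = 8.22.

x* ≈ 41, y* ≈ 8.22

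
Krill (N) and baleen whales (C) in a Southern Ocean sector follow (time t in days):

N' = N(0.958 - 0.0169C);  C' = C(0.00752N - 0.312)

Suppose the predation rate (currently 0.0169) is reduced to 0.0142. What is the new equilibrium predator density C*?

C* ≈ 67.5

At the interior fixed point, setting dN/dt = 0 with N > 0 fixes C* = (prey growth rate)/(NC coefficient) — independent of the other coefficients.
With the change, C* = 0.958/0.0142 = 67.5; it rises from 56.7.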